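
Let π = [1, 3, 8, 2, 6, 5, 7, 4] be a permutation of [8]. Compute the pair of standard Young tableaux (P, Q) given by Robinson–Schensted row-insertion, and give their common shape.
P = [1, 2, 4, 7] / [3, 5] / [6] / [8];  Q = [1, 2, 3, 7] / [4, 5] / [6] / [8];  common shape = (4, 2, 1, 1)

Row-insert the values π_1, π_2, … into P one at a time, bumping the leftmost entry strictly greater than the inserted value down to the next row. The recording tableau Q records, in position (i, j), the step at which that cell was added to P.
  Insert 1 (step 1): P = [1];  Q = [1]
  Insert 3 (step 2): P = [1, 3];  Q = [1, 2]
  Insert 8 (step 3): P = [1, 3, 8];  Q = [1, 2, 3]
  Insert 2 (step 4): P = [1, 2, 8] / [3];  Q = [1, 2, 3] / [4]
  Insert 6 (step 5): P = [1, 2, 6] / [3, 8];  Q = [1, 2, 3] / [4, 5]
  Insert 5 (step 6): P = [1, 2, 5] / [3, 6] / [8];  Q = [1, 2, 3] / [4, 5] / [6]
  Insert 7 (step 7): P = [1, 2, 5, 7] / [3, 6] / [8];  Q = [1, 2, 3, 7] / [4, 5] / [6]
  Insert 4 (step 8): P = [1, 2, 4, 7] / [3, 5] / [6] / [8];  Q = [1, 2, 3, 7] / [4, 5] / [6] / [8]
Final shape: (4, 2, 1, 1).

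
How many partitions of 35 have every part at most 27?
p(35, parts ≤ 27) = 14838

Use the recurrence p(n, m) = p(n, m−1) + p(n−m, m): either the largest part is < m (count p(n, m−1)) or the largest part is exactly m (remove one copy of m, count p(n−m, m)). With p(0, ·) = 1 this gives p(35, parts ≤ 27) = 14838. (By conjugating Young diagrams, this also counts partitions of 35 into at most 27 parts.)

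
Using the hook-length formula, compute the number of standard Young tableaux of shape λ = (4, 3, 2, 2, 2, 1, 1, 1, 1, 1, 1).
# SYT of shape (4, 3, 2, 2, 2, 1, 1, 1, 1, 1, 1) = 2217072

Hook-length formula: f^λ = n! / Π hook(c), product over all cells c of the Young diagram. For λ = (4, 3, 2, 2, 2, 1, 1, 1, 1, 1, 1), n = 19 boxes. Hook lengths by row (left-to-right, top-to-bottom): [14, 7, 3, 1]; [12, 5, 1]; [10, 3]; [9, 2]; [8, 1]; [6]; [5]; [4]; [3]; [2]; [1]. Product of hooks = 54867456000. So f^λ = 19! / 54867456000 = 121645100408832000 / 54867456000 = 2217072.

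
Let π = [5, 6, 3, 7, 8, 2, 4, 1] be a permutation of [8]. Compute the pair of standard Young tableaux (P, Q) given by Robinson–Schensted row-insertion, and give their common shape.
P = [1, 4, 7, 8] / [2, 6] / [3] / [5];  Q = [1, 2, 4, 5] / [3, 7] / [6] / [8];  common shape = (4, 2, 1, 1)

Row-insert the values π_1, π_2, … into P one at a time, bumping the leftmost entry strictly greater than the inserted value down to the next row. The recording tableau Q records, in position (i, j), the step at which that cell was added to P.
  Insert 5 (step 1): P = [5];  Q = [1]
  Insert 6 (step 2): P = [5, 6];  Q = [1, 2]
  Insert 3 (step 3): P = [3, 6] / [5];  Q = [1, 2] / [3]
  Insert 7 (step 4): P = [3, 6, 7] / [5];  Q = [1, 2, 4] / [3]
  Insert 8 (step 5): P = [3, 6, 7, 8] / [5];  Q = [1, 2, 4, 5] / [3]
  Insert 2 (step 6): P = [2, 6, 7, 8] / [3] / [5];  Q = [1, 2, 4, 5] / [3] / [6]
  Insert 4 (step 7): P = [2, 4, 7, 8] / [3, 6] / [5];  Q = [1, 2, 4, 5] / [3, 7] / [6]
  Insert 1 (step 8): P = [1, 4, 7, 8] / [2, 6] / [3] / [5];  Q = [1, 2, 4, 5] / [3, 7] / [6] / [8]
Final shape: (4, 2, 1, 1).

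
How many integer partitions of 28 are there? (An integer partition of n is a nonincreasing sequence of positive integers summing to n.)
p(28) = 3718

Compute p(n) via the recurrence p(n, m) = p(n, m−1) + p(n−m, m), where p(n, m) counts partitions of n with all parts ≤ m and p(n) = p(n, n). The base cases are p(0, m) = 1 and p(n, 0) = 0 for n > 0. Filling the table yields p(28) = 3718. (Euler's pentagonal recurrence is an alternative.)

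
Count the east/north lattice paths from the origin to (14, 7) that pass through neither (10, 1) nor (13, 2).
Number of paths = 113604

Inclusion–exclusion. Total paths: C(21, 14) = 116280. Through P₁: C(11, 10)·C(10, 4) = 2310. Through P₂: C(15, 13)·C(6, 1) = 630. Since P₁ is strictly southwest of P₂, a monotone path through both must visit P₁ then P₂; paths through both = C(11, 10)·C(4, 3)·C(6, 1) = 264. Avoid both = 116280 − 2310 − 630 + 264 = 113604.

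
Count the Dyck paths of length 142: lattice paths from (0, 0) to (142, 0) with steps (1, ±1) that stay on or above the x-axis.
C_71 = 5175569924646105559418940193995065716350

These Dyck paths are counted by the Catalan number C_n = (1/(n + 1)) · C(2n, n). For n = 71: C_71 = (1/72) · C(142, 71) = 372641034574519600278163693967644731577200/72 = 5175569924646105559418940193995065716350.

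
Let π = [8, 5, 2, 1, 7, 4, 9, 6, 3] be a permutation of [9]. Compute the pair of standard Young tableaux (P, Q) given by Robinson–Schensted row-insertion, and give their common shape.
P = [1, 3, 6] / [2, 4, 9] / [5, 7] / [8];  Q = [1, 5, 7] / [2, 6, 8] / [3, 9] / [4];  common shape = (3, 3, 2, 1)

Row-insert the values π_1, π_2, … into P one at a time, bumping the leftmost entry strictly greater than the inserted value down to the next row. The recording tableau Q records, in position (i, j), the step at which that cell was added to P.
  Insert 8 (step 1): P = [8];  Q = [1]
  Insert 5 (step 2): P = [5] / [8];  Q = [1] / [2]
  Insert 2 (step 3): P = [2] / [5] / [8];  Q = [1] / [2] / [3]
  Insert 1 (step 4): P = [1] / [2] / [5] / [8];  Q = [1] / [2] / [3] / [4]
  Insert 7 (step 5): P = [1, 7] / [2] / [5] / [8];  Q = [1, 5] / [2] / [3] / [4]
  Insert 4 (step 6): P = [1, 4] / [2, 7] / [5] / [8];  Q = [1, 5] / [2, 6] / [3] / [4]
  Insert 9 (step 7): P = [1, 4, 9] / [2, 7] / [5] / [8];  Q = [1, 5, 7] / [2, 6] / [3] / [4]
  Insert 6 (step 8): P = [1, 4, 6] / [2, 7, 9] / [5] / [8];  Q = [1, 5, 7] / [2, 6, 8] / [3] / [4]
  Insert 3 (step 9): P = [1, 3, 6] / [2, 4, 9] / [5, 7] / [8];  Q = [1, 5, 7] / [2, 6, 8] / [3, 9] / [4]
Final shape: (3, 3, 2, 1).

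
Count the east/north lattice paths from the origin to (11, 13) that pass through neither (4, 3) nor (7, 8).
Number of paths = 1251614

Inclusion–exclusion. Total paths: C(24, 11) = 2496144. Through P₁: C(7, 4)·C(17, 7) = 680680. Through P₂: C(15, 7)·C(9, 4) = 810810. Since P₁ is strictly southwest of P₂, a monotone path through both must visit P₁ then P₂; paths through both = C(7, 4)·C(8, 3)·C(9, 4) = 246960. Avoid both = 2496144 − 680680 − 810810 + 246960 = 1251614.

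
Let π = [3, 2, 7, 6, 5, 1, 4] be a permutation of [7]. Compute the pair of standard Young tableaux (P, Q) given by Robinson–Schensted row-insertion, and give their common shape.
P = [1, 4] / [2, 5] / [3, 6] / [7];  Q = [1, 3] / [2, 4] / [5, 7] / [6];  common shape = (2, 2, 2, 1)

Row-insert the values π_1, π_2, … into P one at a time, bumping the leftmost entry strictly greater than the inserted value down to the next row. The recording tableau Q records, in position (i, j), the step at which that cell was added to P.
  Insert 3 (step 1): P = [3];  Q = [1]
  Insert 2 (step 2): P = [2] / [3];  Q = [1] / [2]
  Insert 7 (step 3): P = [2, 7] / [3];  Q = [1, 3] / [2]
  Insert 6 (step 4): P = [2, 6] / [3, 7];  Q = [1, 3] / [2, 4]
  Insert 5 (step 5): P = [2, 5] / [3, 6] / [7];  Q = [1, 3] / [2, 4] / [5]
  Insert 1 (step 6): P = [1, 5] / [2, 6] / [3] / [7];  Q = [1, 3] / [2, 4] / [5] / [6]
  Insert 4 (step 7): P = [1, 4] / [2, 5] / [3, 6] / [7];  Q = [1, 3] / [2, 4] / [5, 7] / [6]
Final shape: (2, 2, 2, 1).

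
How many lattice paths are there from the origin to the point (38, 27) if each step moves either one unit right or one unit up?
Number of paths = 1448194831602515360

A monotone lattice path from (0, 0) to (38, 27) consists of 38 east steps and 27 north steps in some order, so it is determined by which 38 of the 65 steps are east. The count is C(65, 38) = 1448194831602515360.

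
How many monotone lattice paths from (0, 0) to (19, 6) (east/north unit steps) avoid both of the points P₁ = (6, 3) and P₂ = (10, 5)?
Number of paths = 112630

Inclusion–exclusion. Total paths: C(25, 19) = 177100. Through P₁: C(9, 6)·C(16, 13) = 47040. Through P₂: C(15, 10)·C(10, 9) = 30030. Since P₁ is strictly southwest of P₂, a monotone path through both must visit P₁ then P₂; paths through both = C(9, 6)·C(6, 4)·C(10, 9) = 12600. Avoid both = 177100 − 47040 − 30030 + 12600 = 112630.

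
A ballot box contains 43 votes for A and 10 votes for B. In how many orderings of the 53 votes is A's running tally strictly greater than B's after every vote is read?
Strict-lead orderings = 12140948820

Total orderings of the 53 votes with 43 for A: C(53, 43) = 19499099620. By the Bertrand ballot formula (Cycle Lemma / reflection principle), the number of orderings in which A is strictly ahead of B throughout is (p − q)/(p + q) · C(p + q, p) = (43 − 10)/(43 + 10) · 19499099620 = 12140948820.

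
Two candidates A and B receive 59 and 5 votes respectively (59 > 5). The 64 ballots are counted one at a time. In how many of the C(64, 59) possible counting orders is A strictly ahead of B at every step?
Strict-lead orderings = 6433182

Total orderings of the 64 votes with 59 for A: C(64, 59) = 7624512. By the Bertrand ballot formula (Cycle Lemma / reflection principle), the number of orderings in which A is strictly ahead of B throughout is (p − q)/(p + q) · C(p + q, p) = (59 − 5)/(59 + 5) · 7624512 = 6433182.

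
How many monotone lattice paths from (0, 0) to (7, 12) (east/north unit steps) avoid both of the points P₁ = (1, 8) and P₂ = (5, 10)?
Number of paths = 31290

Inclusion–exclusion. Total paths: C(19, 7) = 50388. Through P₁: C(9, 1)·C(10, 6) = 1890. Through P₂: C(15, 5)·C(4, 2) = 18018. Since P₁ is strictly southwest of P₂, a monotone path through both must visit P₁ then P₂; paths through both = C(9, 1)·C(6, 4)·C(4, 2) = 810. Avoid both = 50388 − 1890 − 18018 + 810 = 31290.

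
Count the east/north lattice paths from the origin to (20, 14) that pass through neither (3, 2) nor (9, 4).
Number of paths = 719584830

Inclusion–exclusion. Total paths: C(34, 20) = 1391975640. Through P₁: C(5, 3)·C(29, 17) = 518959350. Through P₂: C(13, 9)·C(21, 11) = 252191940. Since P₁ is strictly southwest of P₂, a monotone path through both must visit P₁ then P₂; paths through both = C(5, 3)·C(8, 6)·C(21, 11) = 98760480. Avoid both = 1391975640 − 518959350 − 252191940 + 98760480 = 719584830.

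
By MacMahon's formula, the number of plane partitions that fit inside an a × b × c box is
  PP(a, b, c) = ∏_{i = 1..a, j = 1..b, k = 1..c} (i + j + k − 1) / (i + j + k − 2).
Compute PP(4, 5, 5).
PP(4, 5, 5) = 16818516

Evaluate the triple product over i = 1..4, j = 1..5, k = 1..5. The factors are (2/1) · (3/2) · (4/3) · (5/4) · (6/5) · (3/2) · (4/3) · (5/4) · … (100 factors total). The numerators and denominators telescope so the product is an integer; carrying out the multiplication exactly gives PP(4, 5, 5) = 16818516.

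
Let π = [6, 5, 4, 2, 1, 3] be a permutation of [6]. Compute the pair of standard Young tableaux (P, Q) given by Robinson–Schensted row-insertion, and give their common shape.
P = [1, 3] / [2] / [4] / [5] / [6];  Q = [1, 6] / [2] / [3] / [4] / [5];  common shape = (2, 1, 1, 1, 1)

Row-insert the values π_1, π_2, … into P one at a time, bumping the leftmost entry strictly greater than the inserted value down to the next row. The recording tableau Q records, in position (i, j), the step at which that cell was added to P.
  Insert 6 (step 1): P = [6];  Q = [1]
  Insert 5 (step 2): P = [5] / [6];  Q = [1] / [2]
  Insert 4 (step 3): P = [4] / [5] / [6];  Q = [1] / [2] / [3]
  Insert 2 (step 4): P = [2] / [4] / [5] / [6];  Q = [1] / [2] / [3] / [4]
  Insert 1 (step 5): P = [1] / [2] / [4] / [5] / [6];  Q = [1] / [2] / [3] / [4] / [5]
  Insert 3 (step 6): P = [1, 3] / [2] / [4] / [5] / [6];  Q = [1, 6] / [2] / [3] / [4] / [5]
Final shape: (2, 1, 1, 1, 1).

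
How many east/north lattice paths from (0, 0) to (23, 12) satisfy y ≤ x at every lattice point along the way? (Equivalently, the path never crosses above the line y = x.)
Number of paths = 417225900

By the reflection principle (André's argument), the number of monotone paths to (23, 12) with n ≤ m that never go above y = x is C(35, 23) − C(35, 24) = 834451800 − 417225900 = 417225900.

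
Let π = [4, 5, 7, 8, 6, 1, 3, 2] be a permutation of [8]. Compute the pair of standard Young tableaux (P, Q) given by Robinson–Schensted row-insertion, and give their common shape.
P = [1, 2, 6, 8] / [3, 5] / [4] / [7];  Q = [1, 2, 3, 4] / [5, 7] / [6] / [8];  common shape = (4, 2, 1, 1)

Row-insert the values π_1, π_2, … into P one at a time, bumping the leftmost entry strictly greater than the inserted value down to the next row. The recording tableau Q records, in position (i, j), the step at which that cell was added to P.
  Insert 4 (step 1): P = [4];  Q = [1]
  Insert 5 (step 2): P = [4, 5];  Q = [1, 2]
  Insert 7 (step 3): P = [4, 5, 7];  Q = [1, 2, 3]
  Insert 8 (step 4): P = [4, 5, 7, 8];  Q = [1, 2, 3, 4]
  Insert 6 (step 5): P = [4, 5, 6, 8] / [7];  Q = [1, 2, 3, 4] / [5]
  Insert 1 (step 6): P = [1, 5, 6, 8] / [4] / [7];  Q = [1, 2, 3, 4] / [5] / [6]
  Insert 3 (step 7): P = [1, 3, 6, 8] / [4, 5] / [7];  Q = [1, 2, 3, 4] / [5, 7] / [6]
  Insert 2 (step 8): P = [1, 2, 6, 8] / [3, 5] / [4] / [7];  Q = [1, 2, 3, 4] / [5, 7] / [6] / [8]
Final shape: (4, 2, 1, 1).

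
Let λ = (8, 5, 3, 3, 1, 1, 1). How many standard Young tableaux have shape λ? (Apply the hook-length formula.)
# SYT of shape (8, 5, 3, 3, 1, 1, 1) = 2731432704

Hook-length formula: f^λ = n! / Π hook(c), product over all cells c of the Young diagram. For λ = (8, 5, 3, 3, 1, 1, 1), n = 22 boxes. Hook lengths by row (left-to-right, top-to-bottom): [14, 10, 9, 6, 5, 3, 2, 1]; [10, 6, 5, 2, 1]; [7, 3, 2]; [6, 2, 1]; [3]; [2]; [1]. Product of hooks = 411505920000. So f^λ = 22! / 411505920000 = 1124000727777607680000 / 411505920000 = 2731432704.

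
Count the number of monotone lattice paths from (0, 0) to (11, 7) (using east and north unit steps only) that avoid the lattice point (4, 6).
Number of paths = 30144

Total paths from (0, 0) to (11, 7): C(18, 11) = 31824. Paths through (4, 6): (paths (0, 0) → (4, 6)) × (paths (4, 6) → (11, 7)) = C(10, 4) · C(8, 7) = 210 · 8 = 1680. Avoidance count = 31824 − 1680 = 30144.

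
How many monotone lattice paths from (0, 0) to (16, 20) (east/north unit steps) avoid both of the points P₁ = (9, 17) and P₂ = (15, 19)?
Number of paths = 3395965870

Inclusion–exclusion. Total paths: C(36, 16) = 7307872110. Through P₁: C(26, 9)·C(10, 7) = 374946000. Through P₂: C(34, 15)·C(2, 1) = 3711935040. Since P₁ is strictly southwest of P₂, a monotone path through both must visit P₁ then P₂; paths through both = C(26, 9)·C(8, 6)·C(2, 1) = 174974800. Avoid both = 7307872110 − 374946000 − 3711935040 + 174974800 = 3395965870.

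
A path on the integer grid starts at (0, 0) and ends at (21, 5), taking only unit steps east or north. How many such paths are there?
Number of paths = 65780

A monotone lattice path from (0, 0) to (21, 5) consists of 21 east steps and 5 north steps in some order, so it is determined by which 21 of the 26 steps are east. The count is C(26, 21) = 65780.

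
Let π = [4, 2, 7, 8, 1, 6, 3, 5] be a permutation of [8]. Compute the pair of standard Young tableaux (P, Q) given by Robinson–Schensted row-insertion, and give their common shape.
P = [1, 3, 5] / [2, 6, 8] / [4, 7];  Q = [1, 3, 4] / [2, 6, 8] / [5, 7];  common shape = (3, 3, 2)

Row-insert the values π_1, π_2, … into P one at a time, bumping the leftmost entry strictly greater than the inserted value down to the next row. The recording tableau Q records, in position (i, j), the step at which that cell was added to P.
  Insert 4 (step 1): P = [4];  Q = [1]
  Insert 2 (step 2): P = [2] / [4];  Q = [1] / [2]
  Insert 7 (step 3): P = [2, 7] / [4];  Q = [1, 3] / [2]
  Insert 8 (step 4): P = [2, 7, 8] / [4];  Q = [1, 3, 4] / [2]
  Insert 1 (step 5): P = [1, 7, 8] / [2] / [4];  Q = [1, 3, 4] / [2] / [5]
  Insert 6 (step 6): P = [1, 6, 8] / [2, 7] / [4];  Q = [1, 3, 4] / [2, 6] / [5]
  Insert 3 (step 7): P = [1, 3, 8] / [2, 6] / [4, 7];  Q = [1, 3, 4] / [2, 6] / [5, 7]
  Insert 5 (step 8): P = [1, 3, 5] / [2, 6, 8] / [4, 7];  Q = [1, 3, 4] / [2, 6, 8] / [5, 7]
Final shape: (3, 3, 2).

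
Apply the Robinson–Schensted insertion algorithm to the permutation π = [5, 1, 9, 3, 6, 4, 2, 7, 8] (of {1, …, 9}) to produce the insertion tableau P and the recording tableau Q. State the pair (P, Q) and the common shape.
P = [1, 2, 4, 7, 8] / [3, 6] / [5] / [9];  Q = [1, 3, 5, 8, 9] / [2, 4] / [6] / [7];  common shape = (5, 2, 1, 1)

Row-insert the values π_1, π_2, … into P one at a time, bumping the leftmost entry strictly greater than the inserted value down to the next row. The recording tableau Q records, in position (i, j), the step at which that cell was added to P.
  Insert 5 (step 1): P = [5];  Q = [1]
  Insert 1 (step 2): P = [1] / [5];  Q = [1] / [2]
  Insert 9 (step 3): P = [1, 9] / [5];  Q = [1, 3] / [2]
  Insert 3 (step 4): P = [1, 3] / [5, 9];  Q = [1, 3] / [2, 4]
  Insert 6 (step 5): P = [1, 3, 6] / [5, 9];  Q = [1, 3, 5] / [2, 4]
  Insert 4 (step 6): P = [1, 3, 4] / [5, 6] / [9];  Q = [1, 3, 5] / [2, 4] / [6]
  Insert 2 (step 7): P = [1, 2, 4] / [3, 6] / [5] / [9];  Q = [1, 3, 5] / [2, 4] / [6] / [7]
  Insert 7 (step 8): P = [1, 2, 4, 7] / [3, 6] / [5] / [9];  Q = [1, 3, 5, 8] / [2, 4] / [6] / [7]
  Insert 8 (step 9): P = [1, 2, 4, 7, 8] / [3, 6] / [5] / [9];  Q = [1, 3, 5, 8, 9] / [2, 4] / [6] / [7]
Final shape: (5, 2, 1, 1).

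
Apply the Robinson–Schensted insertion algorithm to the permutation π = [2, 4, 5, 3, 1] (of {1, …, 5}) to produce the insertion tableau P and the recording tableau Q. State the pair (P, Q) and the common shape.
P = [1, 3, 5] / [2] / [4];  Q = [1, 2, 3] / [4] / [5];  common shape = (3, 1, 1)

Row-insert the values π_1, π_2, … into P one at a time, bumping the leftmost entry strictly greater than the inserted value down to the next row. The recording tableau Q records, in position (i, j), the step at which that cell was added to P.
  Insert 2 (step 1): P = [2];  Q = [1]
  Insert 4 (step 2): P = [2, 4];  Q = [1, 2]
  Insert 5 (step 3): P = [2, 4, 5];  Q = [1, 2, 3]
  Insert 3 (step 4): P = [2, 3, 5] / [4];  Q = [1, 2, 3] / [4]
  Insert 1 (step 5): P = [1, 3, 5] / [2] / [4];  Q = [1, 2, 3] / [4] / [5]
Final shape: (3, 1, 1).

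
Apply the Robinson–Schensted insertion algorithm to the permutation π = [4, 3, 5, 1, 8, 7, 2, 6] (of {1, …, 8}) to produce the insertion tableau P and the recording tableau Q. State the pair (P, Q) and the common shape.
P = [1, 2, 6] / [3, 5, 7] / [4, 8];  Q = [1, 3, 5] / [2, 6, 8] / [4, 7];  common shape = (3, 3, 2)

Row-insert the values π_1, π_2, … into P one at a time, bumping the leftmost entry strictly greater than the inserted value down to the next row. The recording tableau Q records, in position (i, j), the step at which that cell was added to P.
  Insert 4 (step 1): P = [4];  Q = [1]
  Insert 3 (step 2): P = [3] / [4];  Q = [1] / [2]
  Insert 5 (step 3): P = [3, 5] / [4];  Q = [1, 3] / [2]
  Insert 1 (step 4): P = [1, 5] / [3] / [4];  Q = [1, 3] / [2] / [4]
  Insert 8 (step 5): P = [1, 5, 8] / [3] / [4];  Q = [1, 3, 5] / [2] / [4]
  Insert 7 (step 6): P = [1, 5, 7] / [3, 8] / [4];  Q = [1, 3, 5] / [2, 6] / [4]
  Insert 2 (step 7): P = [1, 2, 7] / [3, 5] / [4, 8];  Q = [1, 3, 5] / [2, 6] / [4, 7]
  Insert 6 (step 8): P = [1, 2, 6] / [3, 5, 7] / [4, 8];  Q = [1, 3, 5] / [2, 6, 8] / [4, 7]
Final shape: (3, 3, 2).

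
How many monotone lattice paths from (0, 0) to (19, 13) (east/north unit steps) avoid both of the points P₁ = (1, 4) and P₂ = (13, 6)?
Number of paths = 278161743

Inclusion–exclusion. Total paths: C(32, 19) = 347373600. Through P₁: C(5, 1)·C(27, 18) = 23434125. Through P₂: C(19, 13)·C(13, 6) = 46558512. Since P₁ is strictly southwest of P₂, a monotone path through both must visit P₁ then P₂; paths through both = C(5, 1)·C(14, 12)·C(13, 6) = 780780. Avoid both = 347373600 − 23434125 − 46558512 + 780780 = 278161743.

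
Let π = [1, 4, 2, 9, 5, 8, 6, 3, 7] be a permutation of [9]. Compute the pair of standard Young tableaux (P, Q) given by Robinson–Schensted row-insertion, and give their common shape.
P = [1, 2, 3, 6, 7] / [4, 5] / [8] / [9];  Q = [1, 2, 4, 6, 9] / [3, 5] / [7] / [8];  common shape = (5, 2, 1, 1)

Row-insert the values π_1, π_2, … into P one at a time, bumping the leftmost entry strictly greater than the inserted value down to the next row. The recording tableau Q records, in position (i, j), the step at which that cell was added to P.
  Insert 1 (step 1): P = [1];  Q = [1]
  Insert 4 (step 2): P = [1, 4];  Q = [1, 2]
  Insert 2 (step 3): P = [1, 2] / [4];  Q = [1, 2] / [3]
  Insert 9 (step 4): P = [1, 2, 9] / [4];  Q = [1, 2, 4] / [3]
  Insert 5 (step 5): P = [1, 2, 5] / [4, 9];  Q = [1, 2, 4] / [3, 5]
  Insert 8 (step 6): P = [1, 2, 5, 8] / [4, 9];  Q = [1, 2, 4, 6] / [3, 5]
  Insert 6 (step 7): P = [1, 2, 5, 6] / [4, 8] / [9];  Q = [1, 2, 4, 6] / [3, 5] / [7]
  Insert 3 (step 8): P = [1, 2, 3, 6] / [4, 5] / [8] / [9];  Q = [1, 2, 4, 6] / [3, 5] / [7] / [8]
  Insert 7 (step 9): P = [1, 2, 3, 6, 7] / [4, 5] / [8] / [9];  Q = [1, 2, 4, 6, 9] / [3, 5] / [7] / [8]
Final shape: (5, 2, 1, 1).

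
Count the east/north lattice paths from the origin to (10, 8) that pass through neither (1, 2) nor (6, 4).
Number of paths = 18453

Inclusion–exclusion. Total paths: C(18, 10) = 43758. Through P₁: C(3, 1)·C(15, 9) = 15015. Through P₂: C(10, 6)·C(8, 4) = 14700. Since P₁ is strictly southwest of P₂, a monotone path through both must visit P₁ then P₂; paths through both = C(3, 1)·C(7, 5)·C(8, 4) = 4410. Avoid both = 43758 − 15015 − 14700 + 4410 = 18453.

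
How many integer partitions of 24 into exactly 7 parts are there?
p(24, 7 parts) = 201

Partitions of n into exactly k parts are in bijection with partitions of n − k into at most k parts (subtract 1 from each part). So p(24, exactly 7) = p(17, parts ≤ 7). Computing via the recurrence p(m, j) = p(m, j−1) + p(m−j, j) gives 201.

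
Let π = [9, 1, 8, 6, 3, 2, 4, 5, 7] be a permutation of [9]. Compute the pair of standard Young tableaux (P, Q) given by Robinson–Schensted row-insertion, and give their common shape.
P = [1, 2, 4, 5, 7] / [3] / [6] / [8] / [9];  Q = [1, 3, 7, 8, 9] / [2] / [4] / [5] / [6];  common shape = (5, 1, 1, 1, 1)

Row-insert the values π_1, π_2, … into P one at a time, bumping the leftmost entry strictly greater than the inserted value down to the next row. The recording tableau Q records, in position (i, j), the step at which that cell was added to P.
  Insert 9 (step 1): P = [9];  Q = [1]
  Insert 1 (step 2): P = [1] / [9];  Q = [1] / [2]
  Insert 8 (step 3): P = [1, 8] / [9];  Q = [1, 3] / [2]
  Insert 6 (step 4): P = [1, 6] / [8] / [9];  Q = [1, 3] / [2] / [4]
  Insert 3 (step 5): P = [1, 3] / [6] / [8] / [9];  Q = [1, 3] / [2] / [4] / [5]
  Insert 2 (step 6): P = [1, 2] / [3] / [6] / [8] / [9];  Q = [1, 3] / [2] / [4] / [5] / [6]
  Insert 4 (step 7): P = [1, 2, 4] / [3] / [6] / [8] / [9];  Q = [1, 3, 7] / [2] / [4] / [5] / [6]
  Insert 5 (step 8): P = [1, 2, 4, 5] / [3] / [6] / [8] / [9];  Q = [1, 3, 7, 8] / [2] / [4] / [5] / [6]
  Insert 7 (step 9): P = [1, 2, 4, 5, 7] / [3] / [6] / [8] / [9];  Q = [1, 3, 7, 8, 9] / [2] / [4] / [5] / [6]
Final shape: (5, 1, 1, 1, 1).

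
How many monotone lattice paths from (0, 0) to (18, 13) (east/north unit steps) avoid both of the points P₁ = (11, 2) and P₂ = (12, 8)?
Number of paths = 145824915

Inclusion–exclusion. Total paths: C(31, 18) = 206253075. Through P₁: C(13, 11)·C(18, 7) = 2482272. Through P₂: C(20, 12)·C(11, 6) = 58198140. Since P₁ is strictly southwest of P₂, a monotone path through both must visit P₁ then P₂; paths through both = C(13, 11)·C(7, 1)·C(11, 6) = 252252. Avoid both = 206253075 − 2482272 − 58198140 + 252252 = 145824915.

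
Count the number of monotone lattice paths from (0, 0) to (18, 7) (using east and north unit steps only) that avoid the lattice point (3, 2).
Number of paths = 325660

Total paths from (0, 0) to (18, 7): C(25, 18) = 480700. Paths through (3, 2): (paths (0, 0) → (3, 2)) × (paths (3, 2) → (18, 7)) = C(5, 3) · C(20, 15) = 10 · 15504 = 155040. Avoidance count = 480700 − 155040 = 325660.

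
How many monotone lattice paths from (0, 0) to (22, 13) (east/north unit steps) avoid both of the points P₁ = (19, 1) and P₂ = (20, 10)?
Number of paths = 1175880550

Inclusion–exclusion. Total paths: C(35, 22) = 1476337800. Through P₁: C(20, 19)·C(15, 3) = 9100. Through P₂: C(30, 20)·C(5, 2) = 300450150. Since P₁ is strictly southwest of P₂, a monotone path through both must visit P₁ then P₂; paths through both = C(20, 19)·C(10, 1)·C(5, 2) = 2000. Avoid both = 1476337800 − 9100 − 300450150 + 2000 = 1175880550.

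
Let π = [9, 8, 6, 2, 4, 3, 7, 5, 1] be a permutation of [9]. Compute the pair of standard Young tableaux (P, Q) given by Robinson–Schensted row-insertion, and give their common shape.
P = [1, 3, 5] / [2, 7] / [4] / [6] / [8] / [9];  Q = [1, 5, 7] / [2, 8] / [3] / [4] / [6] / [9];  common shape = (3, 2, 1, 1, 1, 1)

Row-insert the values π_1, π_2, … into P one at a time, bumping the leftmost entry strictly greater than the inserted value down to the next row. The recording tableau Q records, in position (i, j), the step at which that cell was added to P.
  Insert 9 (step 1): P = [9];  Q = [1]
  Insert 8 (step 2): P = [8] / [9];  Q = [1] / [2]
  Insert 6 (step 3): P = [6] / [8] / [9];  Q = [1] / [2] / [3]
  Insert 2 (step 4): P = [2] / [6] / [8] / [9];  Q = [1] / [2] / [3] / [4]
  Insert 4 (step 5): P = [2, 4] / [6] / [8] / [9];  Q = [1, 5] / [2] / [3] / [4]
  Insert 3 (step 6): P = [2, 3] / [4] / [6] / [8] / [9];  Q = [1, 5] / [2] / [3] / [4] / [6]
  Insert 7 (step 7): P = [2, 3, 7] / [4] / [6] / [8] / [9];  Q = [1, 5, 7] / [2] / [3] / [4] / [6]
  Insert 5 (step 8): P = [2, 3, 5] / [4, 7] / [6] / [8] / [9];  Q = [1, 5, 7] / [2, 8] / [3] / [4] / [6]
  Insert 1 (step 9): P = [1, 3, 5] / [2, 7] / [4] / [6] / [8] / [9];  Q = [1, 5, 7] / [2, 8] / [3] / [4] / [6] / [9]
Final shape: (3, 2, 1, 1, 1, 1).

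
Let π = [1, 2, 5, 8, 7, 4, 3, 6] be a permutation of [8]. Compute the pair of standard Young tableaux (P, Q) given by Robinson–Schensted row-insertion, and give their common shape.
P = [1, 2, 3, 6] / [4, 7] / [5] / [8];  Q = [1, 2, 3, 4] / [5, 8] / [6] / [7];  common shape = (4, 2, 1, 1)

Row-insert the values π_1, π_2, … into P one at a time, bumping the leftmost entry strictly greater than the inserted value down to the next row. The recording tableau Q records, in position (i, j), the step at which that cell was added to P.
  Insert 1 (step 1): P = [1];  Q = [1]
  Insert 2 (step 2): P = [1, 2];  Q = [1, 2]
  Insert 5 (step 3): P = [1, 2, 5];  Q = [1, 2, 3]
  Insert 8 (step 4): P = [1, 2, 5, 8];  Q = [1, 2, 3, 4]
  Insert 7 (step 5): P = [1, 2, 5, 7] / [8];  Q = [1, 2, 3, 4] / [5]
  Insert 4 (step 6): P = [1, 2, 4, 7] / [5] / [8];  Q = [1, 2, 3, 4] / [5] / [6]
  Insert 3 (step 7): P = [1, 2, 3, 7] / [4] / [5] / [8];  Q = [1, 2, 3, 4] / [5] / [6] / [7]
  Insert 6 (step 8): P = [1, 2, 3, 6] / [4, 7] / [5] / [8];  Q = [1, 2, 3, 4] / [5, 8] / [6] / [7]
Final shape: (4, 2, 1, 1).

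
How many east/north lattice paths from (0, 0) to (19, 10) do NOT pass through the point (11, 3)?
Number of paths = 17687670

Total paths from (0, 0) to (19, 10): C(29, 19) = 20030010. Paths through (11, 3): (paths (0, 0) → (11, 3)) × (paths (11, 3) → (19, 10)) = C(14, 11) · C(15, 8) = 364 · 6435 = 2342340. Avoidance count = 20030010 − 2342340 = 17687670.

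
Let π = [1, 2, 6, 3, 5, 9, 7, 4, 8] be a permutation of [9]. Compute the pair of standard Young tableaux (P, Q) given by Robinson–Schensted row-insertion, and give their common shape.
P = [1, 2, 3, 4, 7, 8] / [5, 9] / [6];  Q = [1, 2, 3, 5, 6, 9] / [4, 7] / [8];  common shape = (6, 2, 1)

Row-insert the values π_1, π_2, … into P one at a time, bumping the leftmost entry strictly greater than the inserted value down to the next row. The recording tableau Q records, in position (i, j), the step at which that cell was added to P.
  Insert 1 (step 1): P = [1];  Q = [1]
  Insert 2 (step 2): P = [1, 2];  Q = [1, 2]
  Insert 6 (step 3): P = [1, 2, 6];  Q = [1, 2, 3]
  Insert 3 (step 4): P = [1, 2, 3] / [6];  Q = [1, 2, 3] / [4]
  Insert 5 (step 5): P = [1, 2, 3, 5] / [6];  Q = [1, 2, 3, 5] / [4]
  Insert 9 (step 6): P = [1, 2, 3, 5, 9] / [6];  Q = [1, 2, 3, 5, 6] / [4]
  Insert 7 (step 7): P = [1, 2, 3, 5, 7] / [6, 9];  Q = [1, 2, 3, 5, 6] / [4, 7]
  Insert 4 (step 8): P = [1, 2, 3, 4, 7] / [5, 9] / [6];  Q = [1, 2, 3, 5, 6] / [4, 7] / [8]
  Insert 8 (step 9): P = [1, 2, 3, 4, 7, 8] / [5, 9] / [6];  Q = [1, 2, 3, 5, 6, 9] / [4, 7] / [8]
Final shape: (6, 2, 1).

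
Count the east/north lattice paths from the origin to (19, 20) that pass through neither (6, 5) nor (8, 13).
Number of paths = 45810741690

Inclusion–exclusion. Total paths: C(39, 19) = 68923264410. Through P₁: C(11, 6)·C(28, 13) = 17298277920. Through P₂: C(21, 8)·C(18, 11) = 6475865760. Since P₁ is strictly southwest of P₂, a monotone path through both must visit P₁ then P₂; paths through both = C(11, 6)·C(10, 2)·C(18, 11) = 661620960. Avoid both = 68923264410 − 17298277920 − 6475865760 + 661620960 = 45810741690.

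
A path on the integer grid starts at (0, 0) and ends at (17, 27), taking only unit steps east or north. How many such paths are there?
Number of paths = 686353797976

A monotone lattice path from (0, 0) to (17, 27) consists of 17 east steps and 27 north steps in some order, so it is determined by which 17 of the 44 steps are east. The count is C(44, 17) = 686353797976.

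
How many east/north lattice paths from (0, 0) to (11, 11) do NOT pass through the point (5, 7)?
Number of paths = 539112

Total paths from (0, 0) to (11, 11): C(22, 11) = 705432. Paths through (5, 7): (paths (0, 0) → (5, 7)) × (paths (5, 7) → (11, 11)) = C(12, 5) · C(10, 6) = 792 · 210 = 166320. Avoidance count = 705432 − 166320 = 539112.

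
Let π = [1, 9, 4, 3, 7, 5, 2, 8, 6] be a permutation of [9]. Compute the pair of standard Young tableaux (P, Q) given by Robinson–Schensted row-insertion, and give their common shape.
P = [1, 2, 5, 6] / [3, 7, 8] / [4] / [9];  Q = [1, 2, 5, 8] / [3, 6, 9] / [4] / [7];  common shape = (4, 3, 1, 1)

Row-insert the values π_1, π_2, … into P one at a time, bumping the leftmost entry strictly greater than the inserted value down to the next row. The recording tableau Q records, in position (i, j), the step at which that cell was added to P.
  Insert 1 (step 1): P = [1];  Q = [1]
  Insert 9 (step 2): P = [1, 9];  Q = [1, 2]
  Insert 4 (step 3): P = [1, 4] / [9];  Q = [1, 2] / [3]
  Insert 3 (step 4): P = [1, 3] / [4] / [9];  Q = [1, 2] / [3] / [4]
  Insert 7 (step 5): P = [1, 3, 7] / [4] / [9];  Q = [1, 2, 5] / [3] / [4]
  Insert 5 (step 6): P = [1, 3, 5] / [4, 7] / [9];  Q = [1, 2, 5] / [3, 6] / [4]
  Insert 2 (step 7): P = [1, 2, 5] / [3, 7] / [4] / [9];  Q = [1, 2, 5] / [3, 6] / [4] / [7]
  Insert 8 (step 8): P = [1, 2, 5, 8] / [3, 7] / [4] / [9];  Q = [1, 2, 5, 8] / [3, 6] / [4] / [7]
  Insert 6 (step 9): P = [1, 2, 5, 6] / [3, 7, 8] / [4] / [9];  Q = [1, 2, 5, 8] / [3, 6, 9] / [4] / [7]
Final shape: (4, 3, 1, 1).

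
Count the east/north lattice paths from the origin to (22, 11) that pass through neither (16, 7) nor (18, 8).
Number of paths = 113115610

Inclusion–exclusion. Total paths: C(33, 22) = 193536720. Through P₁: C(23, 16)·C(10, 6) = 51482970. Through P₂: C(26, 18)·C(7, 4) = 54679625. Since P₁ is strictly southwest of P₂, a monotone path through both must visit P₁ then P₂; paths through both = C(23, 16)·C(3, 2)·C(7, 4) = 25741485. Avoid both = 193536720 − 51482970 − 54679625 + 25741485 = 113115610.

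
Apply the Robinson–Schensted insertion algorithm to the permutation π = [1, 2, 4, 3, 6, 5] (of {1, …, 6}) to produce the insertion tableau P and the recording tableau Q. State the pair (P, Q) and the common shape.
P = [1, 2, 3, 5] / [4, 6];  Q = [1, 2, 3, 5] / [4, 6];  common shape = (4, 2)

Row-insert the values π_1, π_2, … into P one at a time, bumping the leftmost entry strictly greater than the inserted value down to the next row. The recording tableau Q records, in position (i, j), the step at which that cell was added to P.
  Insert 1 (step 1): P = [1];  Q = [1]
  Insert 2 (step 2): P = [1, 2];  Q = [1, 2]
  Insert 4 (step 3): P = [1, 2, 4];  Q = [1, 2, 3]
  Insert 3 (step 4): P = [1, 2, 3] / [4];  Q = [1, 2, 3] / [4]
  Insert 6 (step 5): P = [1, 2, 3, 6] / [4];  Q = [1, 2, 3, 5] / [4]
  Insert 5 (step 6): P = [1, 2, 3, 5] / [4, 6];  Q = [1, 2, 3, 5] / [4, 6]
Final shape: (4, 2).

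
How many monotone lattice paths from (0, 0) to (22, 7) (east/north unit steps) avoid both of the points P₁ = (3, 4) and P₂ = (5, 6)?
Number of paths = 1502344

Inclusion–exclusion. Total paths: C(29, 22) = 1560780. Through P₁: C(7, 3)·C(22, 19) = 53900. Through P₂: C(11, 5)·C(18, 17) = 8316. Since P₁ is strictly southwest of P₂, a monotone path through both must visit P₁ then P₂; paths through both = C(7, 3)·C(4, 2)·C(18, 17) = 3780. Avoid both = 1560780 − 53900 − 8316 + 3780 = 1502344.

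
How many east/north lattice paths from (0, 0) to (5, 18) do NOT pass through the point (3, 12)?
Number of paths = 20909

Total paths from (0, 0) to (5, 18): C(23, 5) = 33649. Paths through (3, 12): (paths (0, 0) → (3, 12)) × (paths (3, 12) → (5, 18)) = C(15, 3) · C(8, 2) = 455 · 28 = 12740. Avoidance count = 33649 − 12740 = 20909.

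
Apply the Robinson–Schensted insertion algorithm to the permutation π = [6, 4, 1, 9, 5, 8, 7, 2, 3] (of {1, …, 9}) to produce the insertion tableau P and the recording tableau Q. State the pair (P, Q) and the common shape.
P = [1, 2, 3] / [4, 5, 7] / [6, 8] / [9];  Q = [1, 4, 6] / [2, 5, 9] / [3, 7] / [8];  common shape = (3, 3, 2, 1)

Row-insert the values π_1, π_2, … into P one at a time, bumping the leftmost entry strictly greater than the inserted value down to the next row. The recording tableau Q records, in position (i, j), the step at which that cell was added to P.
  Insert 6 (step 1): P = [6];  Q = [1]
  Insert 4 (step 2): P = [4] / [6];  Q = [1] / [2]
  Insert 1 (step 3): P = [1] / [4] / [6];  Q = [1] / [2] / [3]
  Insert 9 (step 4): P = [1, 9] / [4] / [6];  Q = [1, 4] / [2] / [3]
  Insert 5 (step 5): P = [1, 5] / [4, 9] / [6];  Q = [1, 4] / [2, 5] / [3]
  Insert 8 (step 6): P = [1, 5, 8] / [4, 9] / [6];  Q = [1, 4, 6] / [2, 5] / [3]
  Insert 7 (step 7): P = [1, 5, 7] / [4, 8] / [6, 9];  Q = [1, 4, 6] / [2, 5] / [3, 7]
  Insert 2 (step 8): P = [1, 2, 7] / [4, 5] / [6, 8] / [9];  Q = [1, 4, 6] / [2, 5] / [3, 7] / [8]
  Insert 3 (step 9): P = [1, 2, 3] / [4, 5, 7] / [6, 8] / [9];  Q = [1, 4, 6] / [2, 5, 9] / [3, 7] / [8]
Final shape: (3, 3, 2, 1).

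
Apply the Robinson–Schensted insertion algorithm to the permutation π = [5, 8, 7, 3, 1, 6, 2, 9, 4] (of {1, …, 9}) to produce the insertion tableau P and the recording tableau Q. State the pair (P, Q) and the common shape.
P = [1, 2, 4] / [3, 6, 9] / [5, 7] / [8];  Q = [1, 2, 8] / [3, 6, 9] / [4, 7] / [5];  common shape = (3, 3, 2, 1)

Row-insert the values π_1, π_2, … into P one at a time, bumping the leftmost entry strictly greater than the inserted value down to the next row. The recording tableau Q records, in position (i, j), the step at which that cell was added to P.
  Insert 5 (step 1): P = [5];  Q = [1]
  Insert 8 (step 2): P = [5, 8];  Q = [1, 2]
  Insert 7 (step 3): P = [5, 7] / [8];  Q = [1, 2] / [3]
  Insert 3 (step 4): P = [3, 7] / [5] / [8];  Q = [1, 2] / [3] / [4]
  Insert 1 (step 5): P = [1, 7] / [3] / [5] / [8];  Q = [1, 2] / [3] / [4] / [5]
  Insert 6 (step 6): P = [1, 6] / [3, 7] / [5] / [8];  Q = [1, 2] / [3, 6] / [4] / [5]
  Insert 2 (step 7): P = [1, 2] / [3, 6] / [5, 7] / [8];  Q = [1, 2] / [3, 6] / [4, 7] / [5]
  Insert 9 (step 8): P = [1, 2, 9] / [3, 6] / [5, 7] / [8];  Q = [1, 2, 8] / [3, 6] / [4, 7] / [5]
  Insert 4 (step 9): P = [1, 2, 4] / [3, 6, 9] / [5, 7] / [8];  Q = [1, 2, 8] / [3, 6, 9] / [4, 7] / [5]
Final shape: (3, 3, 2, 1).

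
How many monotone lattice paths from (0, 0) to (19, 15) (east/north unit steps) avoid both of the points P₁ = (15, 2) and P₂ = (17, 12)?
Number of paths = 1336774250

Inclusion–exclusion. Total paths: C(34, 19) = 1855967520. Through P₁: C(17, 15)·C(17, 4) = 323680. Through P₂: C(29, 17)·C(5, 2) = 518959350. Since P₁ is strictly southwest of P₂, a monotone path through both must visit P₁ then P₂; paths through both = C(17, 15)·C(12, 2)·C(5, 2) = 89760. Avoid both = 1855967520 − 323680 − 518959350 + 89760 = 1336774250.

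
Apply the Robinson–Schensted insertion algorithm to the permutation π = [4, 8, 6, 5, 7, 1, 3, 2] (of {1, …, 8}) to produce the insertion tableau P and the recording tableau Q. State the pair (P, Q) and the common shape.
P = [1, 2, 7] / [3, 5] / [4] / [6] / [8];  Q = [1, 2, 5] / [3, 7] / [4] / [6] / [8];  common shape = (3, 2, 1, 1, 1)

Row-insert the values π_1, π_2, … into P one at a time, bumping the leftmost entry strictly greater than the inserted value down to the next row. The recording tableau Q records, in position (i, j), the step at which that cell was added to P.
  Insert 4 (step 1): P = [4];  Q = [1]
  Insert 8 (step 2): P = [4, 8];  Q = [1, 2]
  Insert 6 (step 3): P = [4, 6] / [8];  Q = [1, 2] / [3]
  Insert 5 (step 4): P = [4, 5] / [6] / [8];  Q = [1, 2] / [3] / [4]
  Insert 7 (step 5): P = [4, 5, 7] / [6] / [8];  Q = [1, 2, 5] / [3] / [4]
  Insert 1 (step 6): P = [1, 5, 7] / [4] / [6] / [8];  Q = [1, 2, 5] / [3] / [4] / [6]
  Insert 3 (step 7): P = [1, 3, 7] / [4, 5] / [6] / [8];  Q = [1, 2, 5] / [3, 7] / [4] / [6]
  Insert 2 (step 8): P = [1, 2, 7] / [3, 5] / [4] / [6] / [8];  Q = [1, 2, 5] / [3, 7] / [4] / [6] / [8]
Final shape: (3, 2, 1, 1, 1).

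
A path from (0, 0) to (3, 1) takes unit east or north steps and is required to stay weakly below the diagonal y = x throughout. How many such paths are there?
Number of paths = 3

By the reflection principle (André's argument), the number of monotone paths to (3, 1) with n ≤ m that never go above y = x is C(4, 3) − C(4, 4) = 4 − 1 = 3.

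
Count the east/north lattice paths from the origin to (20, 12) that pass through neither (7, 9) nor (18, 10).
Number of paths = 141471460

Inclusion–exclusion. Total paths: C(32, 20) = 225792840. Through P₁: C(16, 7)·C(16, 13) = 6406400. Through P₂: C(28, 18)·C(4, 2) = 78738660. Since P₁ is strictly southwest of P₂, a monotone path through both must visit P₁ then P₂; paths through both = C(16, 7)·C(12, 11)·C(4, 2) = 823680. Avoid both = 225792840 − 6406400 − 78738660 + 823680 = 141471460.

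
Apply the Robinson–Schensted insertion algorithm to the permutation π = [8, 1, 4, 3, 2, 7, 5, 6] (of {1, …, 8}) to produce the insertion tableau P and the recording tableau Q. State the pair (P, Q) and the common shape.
P = [1, 2, 5, 6] / [3, 7] / [4] / [8];  Q = [1, 3, 6, 8] / [2, 7] / [4] / [5];  common shape = (4, 2, 1, 1)

Row-insert the values π_1, π_2, … into P one at a time, bumping the leftmost entry strictly greater than the inserted value down to the next row. The recording tableau Q records, in position (i, j), the step at which that cell was added to P.
  Insert 8 (step 1): P = [8];  Q = [1]
  Insert 1 (step 2): P = [1] / [8];  Q = [1] / [2]
  Insert 4 (step 3): P = [1, 4] / [8];  Q = [1, 3] / [2]
  Insert 3 (step 4): P = [1, 3] / [4] / [8];  Q = [1, 3] / [2] / [4]
  Insert 2 (step 5): P = [1, 2] / [3] / [4] / [8];  Q = [1, 3] / [2] / [4] / [5]
  Insert 7 (step 6): P = [1, 2, 7] / [3] / [4] / [8];  Q = [1, 3, 6] / [2] / [4] / [5]
  Insert 5 (step 7): P = [1, 2, 5] / [3, 7] / [4] / [8];  Q = [1, 3, 6] / [2, 7] / [4] / [5]
  Insert 6 (step 8): P = [1, 2, 5, 6] / [3, 7] / [4] / [8];  Q = [1, 3, 6, 8] / [2, 7] / [4] / [5]
Final shape: (4, 2, 1, 1).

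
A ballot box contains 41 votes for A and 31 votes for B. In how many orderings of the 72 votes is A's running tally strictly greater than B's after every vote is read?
Strict-lead orderings = 30918092400693855280

Total orderings of the 72 votes with 41 for A: C(72, 41) = 222610265284995758016. By the Bertrand ballot formula (Cycle Lemma / reflection principle), the number of orderings in which A is strictly ahead of B throughout is (p − q)/(p + q) · C(p + q, p) = (41 − 31)/(41 + 31) · 222610265284995758016 = 30918092400693855280.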